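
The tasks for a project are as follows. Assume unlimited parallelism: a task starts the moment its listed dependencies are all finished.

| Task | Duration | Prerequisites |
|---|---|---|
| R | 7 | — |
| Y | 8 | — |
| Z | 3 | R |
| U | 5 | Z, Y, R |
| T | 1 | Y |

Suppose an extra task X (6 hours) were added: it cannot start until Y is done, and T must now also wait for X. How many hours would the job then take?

Originally the job takes 15 hours.
With X inserted, T now waits for max(Y, X).
New critical path: R→Z→U = 7+3+5 = 15 ⇒ 15 hours.

15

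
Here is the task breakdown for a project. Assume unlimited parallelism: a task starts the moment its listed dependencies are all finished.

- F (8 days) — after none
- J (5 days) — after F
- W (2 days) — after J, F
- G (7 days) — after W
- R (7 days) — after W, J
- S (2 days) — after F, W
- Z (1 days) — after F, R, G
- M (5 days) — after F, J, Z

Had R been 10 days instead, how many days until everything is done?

Critical path before the change: F→J→W→R→Z→M = 8+5+2+7+1+5 = 28 giving 28 days.
R lies on that path, so at 10 days the path becomes 31 days.
The critical path is still F→J→W→R→Z→M; finish is now 31 days.

31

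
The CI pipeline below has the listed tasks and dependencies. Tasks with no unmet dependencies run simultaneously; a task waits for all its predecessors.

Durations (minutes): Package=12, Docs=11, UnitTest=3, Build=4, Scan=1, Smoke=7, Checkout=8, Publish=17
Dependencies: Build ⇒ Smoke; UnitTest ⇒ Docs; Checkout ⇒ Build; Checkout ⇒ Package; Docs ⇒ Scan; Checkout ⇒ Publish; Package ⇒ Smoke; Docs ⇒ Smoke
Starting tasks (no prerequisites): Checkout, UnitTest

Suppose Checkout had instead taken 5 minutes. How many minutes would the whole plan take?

Baseline: Checkout→Package→Smoke = 8+12+7 = 27 → 27 minutes.
Since Checkout is critical, the -3 change carries straight to that chain (now 24 minutes).
The critical path is still Checkout→Package→Smoke; finish is now 24 minutes.

24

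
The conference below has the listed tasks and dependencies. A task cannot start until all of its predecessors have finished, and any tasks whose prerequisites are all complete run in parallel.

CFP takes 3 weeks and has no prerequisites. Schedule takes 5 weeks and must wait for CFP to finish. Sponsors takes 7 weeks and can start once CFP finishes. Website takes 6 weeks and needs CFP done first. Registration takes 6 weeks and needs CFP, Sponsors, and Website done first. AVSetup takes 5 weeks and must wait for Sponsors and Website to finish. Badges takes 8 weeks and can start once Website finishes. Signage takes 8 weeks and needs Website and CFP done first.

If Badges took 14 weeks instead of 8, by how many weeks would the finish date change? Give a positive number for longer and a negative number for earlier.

6

Critical path before the change: CFP→Website→Badges = 3+6+8 = 17 giving 17 weeks.
Badges is on the critical path; changing it to 14 makes that path 23 weeks.
That remains the longest chain; total 23 weeks.
Change in finish: 23 − 17 = +6 weeks.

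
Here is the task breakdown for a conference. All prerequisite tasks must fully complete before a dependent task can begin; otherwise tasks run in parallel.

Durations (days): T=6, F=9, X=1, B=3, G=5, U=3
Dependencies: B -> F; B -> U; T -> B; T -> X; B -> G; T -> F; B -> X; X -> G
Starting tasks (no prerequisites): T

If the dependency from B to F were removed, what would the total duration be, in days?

Original critical path: T→B→F = 6+3+9 = 18 ⇒ 18 days.
Without B→F, F's earliest start moves from 9 to 6.
The longest chain is now T→B→X→G = 6+3+1+5 = 15, so the schedule takes 15 days.

15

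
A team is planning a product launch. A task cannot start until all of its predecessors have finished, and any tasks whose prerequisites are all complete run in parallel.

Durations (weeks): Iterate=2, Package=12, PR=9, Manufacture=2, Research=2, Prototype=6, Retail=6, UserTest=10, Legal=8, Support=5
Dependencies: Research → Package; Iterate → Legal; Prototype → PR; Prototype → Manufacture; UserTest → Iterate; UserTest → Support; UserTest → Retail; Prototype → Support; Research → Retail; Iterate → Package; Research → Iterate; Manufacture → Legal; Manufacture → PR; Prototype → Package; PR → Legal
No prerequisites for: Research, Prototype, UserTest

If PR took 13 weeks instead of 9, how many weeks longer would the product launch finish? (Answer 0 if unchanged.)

4

Actual critical path: Prototype→Manufacture→PR→Legal = 6+2+9+8 = 25 ⇒ 25 weeks.
PR lies on that path, so at 13 weeks the path becomes 29 weeks.
No other chain overtakes it, so the finish is 29 weeks.
Change in finish: 29 − 25 = +4 weeks.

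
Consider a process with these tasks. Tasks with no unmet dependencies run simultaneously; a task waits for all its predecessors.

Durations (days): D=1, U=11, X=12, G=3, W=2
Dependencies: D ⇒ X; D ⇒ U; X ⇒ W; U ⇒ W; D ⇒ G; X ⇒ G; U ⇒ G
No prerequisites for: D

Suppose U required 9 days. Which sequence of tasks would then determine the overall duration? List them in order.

The binding path is D→X→G = 1+12+3 = 16; finish at 16 days.
U is off the critical path — its longest chain is 15 days, giving 1 of slack.
That remains the longest chain; total 16 days.

D, X, G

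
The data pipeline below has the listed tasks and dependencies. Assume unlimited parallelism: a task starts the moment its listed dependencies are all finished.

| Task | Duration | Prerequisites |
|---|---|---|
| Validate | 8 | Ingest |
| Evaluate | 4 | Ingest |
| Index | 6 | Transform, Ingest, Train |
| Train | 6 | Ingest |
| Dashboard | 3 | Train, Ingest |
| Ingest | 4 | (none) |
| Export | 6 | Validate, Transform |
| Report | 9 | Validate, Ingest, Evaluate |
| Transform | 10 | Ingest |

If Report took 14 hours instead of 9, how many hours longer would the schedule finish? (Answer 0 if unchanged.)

5

Baseline: Ingest→Validate→Report = 4+8+9 = 21 → 21 hours.
Since Report is critical, the +5 change carries straight to that chain (now 26 hours).
No other chain overtakes it, so the finish is 26 hours.
Change in finish: 26 − 21 = +5 hours.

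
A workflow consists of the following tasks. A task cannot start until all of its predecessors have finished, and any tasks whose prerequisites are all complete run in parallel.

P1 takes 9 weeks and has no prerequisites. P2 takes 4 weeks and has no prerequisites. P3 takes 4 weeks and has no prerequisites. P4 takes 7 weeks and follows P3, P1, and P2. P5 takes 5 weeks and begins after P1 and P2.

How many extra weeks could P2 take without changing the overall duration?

5

Critical path: P1→P4 = 9+7 = 16, so the finish is 16 weeks.
The longest chain containing P2 totals 11 weeks.
So P2 can slip 9 − 4 = 5 weeks.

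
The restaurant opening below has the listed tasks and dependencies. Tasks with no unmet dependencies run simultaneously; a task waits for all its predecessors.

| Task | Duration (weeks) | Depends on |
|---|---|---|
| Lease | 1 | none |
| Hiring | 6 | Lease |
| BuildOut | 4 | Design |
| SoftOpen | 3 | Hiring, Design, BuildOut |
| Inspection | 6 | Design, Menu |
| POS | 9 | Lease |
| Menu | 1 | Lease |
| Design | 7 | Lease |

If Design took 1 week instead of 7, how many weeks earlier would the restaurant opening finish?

5

The binding path is Lease→Design→BuildOut→SoftOpen = 1+7+4+3 = 15; finish at 15 weeks.
Design is on the critical path; changing it to 1 makes that path 9 weeks.
Now Lease→Hiring→SoftOpen = 1+6+3 = 10 is longest, so the finish becomes 10 weeks.
Change in finish: 10 − 15 = -5 weeks.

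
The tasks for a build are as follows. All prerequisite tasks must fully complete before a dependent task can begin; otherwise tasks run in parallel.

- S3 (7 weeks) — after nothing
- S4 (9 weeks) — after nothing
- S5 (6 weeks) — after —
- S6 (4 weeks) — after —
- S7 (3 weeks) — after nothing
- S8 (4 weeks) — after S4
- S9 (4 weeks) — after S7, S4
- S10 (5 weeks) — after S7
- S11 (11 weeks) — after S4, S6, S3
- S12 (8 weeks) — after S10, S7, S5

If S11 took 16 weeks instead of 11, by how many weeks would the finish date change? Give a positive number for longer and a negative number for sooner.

Actual critical path: S4→S11 = 9+11 = 20 ⇒ 20 weeks.
S11 is on the critical path; changing it to 16 makes that path 25 weeks.
No other chain overtakes it, so the finish is 25 weeks.
Change in finish: 25 − 20 = +5 weeks.

5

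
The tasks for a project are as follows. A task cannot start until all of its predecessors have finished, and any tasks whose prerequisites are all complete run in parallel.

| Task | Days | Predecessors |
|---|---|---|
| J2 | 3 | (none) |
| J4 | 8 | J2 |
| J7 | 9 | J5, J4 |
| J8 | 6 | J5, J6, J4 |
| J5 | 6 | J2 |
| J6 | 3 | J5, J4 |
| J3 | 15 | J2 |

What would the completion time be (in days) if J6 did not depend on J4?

Original critical path: J2→J4→J6→J8 = 3+8+3+6 = 20 ⇒ 20 days.
Without J4→J6, J6's earliest start moves from 11 to 9.
The longest chain is now J2→J4→J7 = 3+8+9 = 20, so the schedule takes 20 days.

20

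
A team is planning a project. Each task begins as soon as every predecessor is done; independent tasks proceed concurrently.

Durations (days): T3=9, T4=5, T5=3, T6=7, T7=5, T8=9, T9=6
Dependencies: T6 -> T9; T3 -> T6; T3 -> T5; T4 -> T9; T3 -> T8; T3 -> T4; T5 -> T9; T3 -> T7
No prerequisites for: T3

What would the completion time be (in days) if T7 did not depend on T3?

22

Before: longest chain T3→T6→T9 = 9+7+6 = 22, finish 22.
Without T3→T7, T7's earliest start moves from 9 to 0.
The longest chain is now T3→T6→T9 = 9+7+6 = 22, so the plan takes 22 days.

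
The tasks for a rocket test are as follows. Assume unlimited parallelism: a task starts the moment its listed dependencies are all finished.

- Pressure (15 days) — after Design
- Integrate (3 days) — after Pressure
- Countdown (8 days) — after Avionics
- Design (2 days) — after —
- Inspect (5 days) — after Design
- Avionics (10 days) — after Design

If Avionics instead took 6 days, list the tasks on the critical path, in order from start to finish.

Design, Pressure, Integrate

As given, the longest chain is Design→Avionics→Countdown = 2+10+8 = 20, so the finish is 20 days.
Avionics is on the critical path; changing it to 6 makes that path 16 days.
Now Design→Pressure→Integrate = 2+15+3 = 20 is longest, so the finish becomes 20 days.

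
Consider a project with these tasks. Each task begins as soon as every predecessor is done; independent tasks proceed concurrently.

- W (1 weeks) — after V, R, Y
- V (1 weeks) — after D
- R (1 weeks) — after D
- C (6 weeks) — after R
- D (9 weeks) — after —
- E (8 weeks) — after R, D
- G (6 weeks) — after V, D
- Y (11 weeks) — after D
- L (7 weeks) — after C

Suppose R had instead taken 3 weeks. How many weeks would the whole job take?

The binding path is D→R→C→L = 9+1+6+7 = 23; finish at 23 weeks.
Since R is critical, the +2 change carries straight to that chain (now 25 weeks).
That remains the longest chain; total 25 weeks.

25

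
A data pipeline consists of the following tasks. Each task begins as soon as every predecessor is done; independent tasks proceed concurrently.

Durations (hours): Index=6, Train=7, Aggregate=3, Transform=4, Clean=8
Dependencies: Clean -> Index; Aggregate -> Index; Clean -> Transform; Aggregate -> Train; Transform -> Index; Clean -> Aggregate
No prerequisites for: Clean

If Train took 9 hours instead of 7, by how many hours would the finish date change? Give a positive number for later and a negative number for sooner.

2

The binding path is Clean→Aggregate→Train = 8+3+7 = 18; finish at 18 hours.
Train lies on that path, so at 9 hours the path becomes 20 hours.
That remains the longest chain; total 20 hours.
Change in finish: 20 − 18 = +2 hours.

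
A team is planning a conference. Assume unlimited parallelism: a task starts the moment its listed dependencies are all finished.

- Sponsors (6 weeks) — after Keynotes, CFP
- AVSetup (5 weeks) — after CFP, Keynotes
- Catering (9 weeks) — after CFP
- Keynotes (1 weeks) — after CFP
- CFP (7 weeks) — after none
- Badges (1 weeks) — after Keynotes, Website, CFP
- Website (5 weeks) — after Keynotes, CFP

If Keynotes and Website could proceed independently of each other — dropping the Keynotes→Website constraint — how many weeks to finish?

Before: longest chain CFP→Catering = 7+9 = 16, finish 16.
Without Keynotes→Website, Website's earliest start moves from 8 to 7.
New critical path: CFP→Catering = 7+9 = 16 ⇒ 16 weeks.

16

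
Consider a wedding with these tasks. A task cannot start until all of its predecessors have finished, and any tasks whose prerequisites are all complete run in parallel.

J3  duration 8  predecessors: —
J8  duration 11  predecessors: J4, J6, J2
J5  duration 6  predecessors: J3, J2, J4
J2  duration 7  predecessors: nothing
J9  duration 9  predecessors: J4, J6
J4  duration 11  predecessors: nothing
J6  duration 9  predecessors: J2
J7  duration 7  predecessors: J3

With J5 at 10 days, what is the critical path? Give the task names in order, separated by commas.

J2, J6, J8

The binding path is J2→J6→J8 = 7+9+11 = 27; finish at 27 days.
J5 has 10 days of float (longest path through it is 17).
That remains the longest chain; total 27 days.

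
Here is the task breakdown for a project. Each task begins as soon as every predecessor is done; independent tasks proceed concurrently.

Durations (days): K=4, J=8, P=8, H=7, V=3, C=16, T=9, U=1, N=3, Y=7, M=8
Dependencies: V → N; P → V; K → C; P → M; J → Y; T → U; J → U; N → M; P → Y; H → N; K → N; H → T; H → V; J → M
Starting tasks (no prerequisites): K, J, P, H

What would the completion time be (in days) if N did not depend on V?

20

Original critical path: P→V→N→M = 8+3+3+8 = 22 ⇒ 22 days.
Without V→N, N's earliest start moves from 11 to 7.
After: K→C = 4+16 = 20 → 20 days.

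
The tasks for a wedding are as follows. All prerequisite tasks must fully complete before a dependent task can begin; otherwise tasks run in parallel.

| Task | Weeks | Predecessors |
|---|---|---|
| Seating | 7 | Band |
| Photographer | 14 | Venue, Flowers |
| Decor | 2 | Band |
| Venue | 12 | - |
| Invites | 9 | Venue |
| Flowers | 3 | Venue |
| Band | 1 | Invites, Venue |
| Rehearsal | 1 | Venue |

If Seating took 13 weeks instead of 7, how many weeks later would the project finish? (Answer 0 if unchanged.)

The binding path is Venue→Invites→Band→Seating = 12+9+1+7 = 29; finish at 29 weeks.
Since Seating is critical, the +6 change carries straight to that chain (now 35 weeks).
No other chain overtakes it, so the finish is 35 weeks.
Change in finish: 35 − 29 = +6 weeks.

6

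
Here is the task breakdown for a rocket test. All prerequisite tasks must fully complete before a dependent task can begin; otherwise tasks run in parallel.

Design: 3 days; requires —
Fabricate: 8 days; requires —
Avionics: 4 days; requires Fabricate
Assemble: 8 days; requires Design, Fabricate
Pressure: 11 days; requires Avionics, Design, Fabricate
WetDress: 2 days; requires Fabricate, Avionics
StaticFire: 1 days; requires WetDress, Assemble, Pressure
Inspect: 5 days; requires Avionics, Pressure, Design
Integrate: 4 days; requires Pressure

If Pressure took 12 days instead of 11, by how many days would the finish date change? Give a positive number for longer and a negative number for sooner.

1

As given, the longest chain is Fabricate→Avionics→Pressure→Inspect = 8+4+11+5 = 28, so the finish is 28 days.
Since Pressure is critical, the +1 change carries straight to that chain (now 29 days).
That remains the longest chain; total 29 days.
Change in finish: 29 − 28 = +1 days.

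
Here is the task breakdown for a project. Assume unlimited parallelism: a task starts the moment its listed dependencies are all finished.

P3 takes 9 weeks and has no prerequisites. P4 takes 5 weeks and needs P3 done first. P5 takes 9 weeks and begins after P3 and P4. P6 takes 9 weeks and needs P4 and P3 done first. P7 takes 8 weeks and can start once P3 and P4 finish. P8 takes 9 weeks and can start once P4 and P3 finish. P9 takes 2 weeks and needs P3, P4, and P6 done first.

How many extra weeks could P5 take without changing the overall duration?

P3→P4→P6→P9 = 9+5+9+2 = 25 sets the makespan at 25 weeks.
P5 finishes as early as 23 and must finish by 25.
Float = 25 − 23 = 2.

2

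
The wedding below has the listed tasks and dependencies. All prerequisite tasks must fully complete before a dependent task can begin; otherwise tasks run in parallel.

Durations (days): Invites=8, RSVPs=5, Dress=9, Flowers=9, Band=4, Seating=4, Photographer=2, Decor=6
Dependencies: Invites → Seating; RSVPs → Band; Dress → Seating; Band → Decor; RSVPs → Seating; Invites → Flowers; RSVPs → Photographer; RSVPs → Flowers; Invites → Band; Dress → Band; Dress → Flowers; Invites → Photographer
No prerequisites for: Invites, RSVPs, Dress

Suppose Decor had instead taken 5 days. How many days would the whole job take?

18

Critical path before the change: Dress→Band→Decor = 9+4+6 = 19 giving 19 days.
Decor lies on that path, so at 5 days the path becomes 18 days.
New critical path: Dress→Flowers = 9+9 = 18 ⇒ 18 days.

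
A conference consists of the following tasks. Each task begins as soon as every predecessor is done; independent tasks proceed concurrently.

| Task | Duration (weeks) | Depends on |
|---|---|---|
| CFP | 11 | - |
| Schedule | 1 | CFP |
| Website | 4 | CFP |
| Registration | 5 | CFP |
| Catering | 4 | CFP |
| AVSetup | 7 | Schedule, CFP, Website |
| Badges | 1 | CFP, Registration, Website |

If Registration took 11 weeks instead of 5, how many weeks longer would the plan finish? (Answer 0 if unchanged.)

As given, the longest chain is CFP→Website→AVSetup = 11+4+7 = 22, so the finish is 22 weeks.
Registration has 5 weeks of float (longest path through it is 17).
The binding chain switches to CFP→Registration→Badges = 11+11+1 = 23; finish 23 weeks.
Change in finish: 23 − 22 = +1 weeks.

1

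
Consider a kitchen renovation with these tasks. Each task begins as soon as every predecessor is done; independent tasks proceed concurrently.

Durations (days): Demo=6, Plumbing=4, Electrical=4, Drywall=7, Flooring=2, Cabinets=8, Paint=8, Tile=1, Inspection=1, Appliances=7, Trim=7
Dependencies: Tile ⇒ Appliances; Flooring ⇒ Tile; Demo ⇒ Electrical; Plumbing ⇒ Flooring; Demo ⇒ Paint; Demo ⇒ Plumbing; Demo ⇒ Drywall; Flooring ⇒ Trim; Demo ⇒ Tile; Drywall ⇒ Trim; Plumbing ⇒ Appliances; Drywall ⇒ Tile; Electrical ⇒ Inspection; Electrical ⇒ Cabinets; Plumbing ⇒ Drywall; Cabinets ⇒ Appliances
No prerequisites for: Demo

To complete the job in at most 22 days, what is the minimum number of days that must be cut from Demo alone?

3

Current finish: 25 days; target: 22.
Demo is on every critical path, so each day cut from Demo cuts the finish by one (this holds down to a finish of 20).
Need 25 − 22 = 3 days off Demo → Demo becomes 3 days, finish becomes 22.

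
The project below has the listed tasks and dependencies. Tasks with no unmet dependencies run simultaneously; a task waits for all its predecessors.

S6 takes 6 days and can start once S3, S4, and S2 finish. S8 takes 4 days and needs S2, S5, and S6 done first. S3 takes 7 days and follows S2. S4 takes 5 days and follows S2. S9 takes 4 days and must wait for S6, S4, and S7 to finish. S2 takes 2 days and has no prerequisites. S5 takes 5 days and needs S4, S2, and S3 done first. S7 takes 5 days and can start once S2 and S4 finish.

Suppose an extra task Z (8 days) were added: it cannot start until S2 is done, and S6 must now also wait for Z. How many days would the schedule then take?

20

Originally the schedule takes 19 days.
With Z inserted, S6 now waits for max(S3, S4, S2, Z).
New critical path: S2→Z→S6→S8 = 2+8+6+4 = 20 ⇒ 20 days.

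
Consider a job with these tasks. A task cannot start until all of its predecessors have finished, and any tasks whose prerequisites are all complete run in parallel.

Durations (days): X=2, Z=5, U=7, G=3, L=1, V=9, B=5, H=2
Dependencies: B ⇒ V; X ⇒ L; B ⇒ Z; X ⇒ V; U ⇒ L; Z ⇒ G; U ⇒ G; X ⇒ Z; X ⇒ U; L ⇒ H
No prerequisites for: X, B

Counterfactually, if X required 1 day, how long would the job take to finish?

14

Baseline: B→V = 5+9 = 14 → 14 days.
X is off the critical path — its longest chain is 12 days, giving 2 of slack.
That remains the longest chain; total 14 days.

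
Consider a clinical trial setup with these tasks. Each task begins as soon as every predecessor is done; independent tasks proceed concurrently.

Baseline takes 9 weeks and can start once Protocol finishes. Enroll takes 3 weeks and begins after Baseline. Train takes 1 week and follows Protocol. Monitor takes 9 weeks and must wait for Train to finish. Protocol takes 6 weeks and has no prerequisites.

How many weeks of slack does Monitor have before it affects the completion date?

Critical path: Protocol→Baseline→Enroll = 6+9+3 = 18, so the finish is 18 weeks.
Monitor finishes as early as 16 and must finish by 18.
So Monitor can slip 18 − 16 = 2 weeks.

2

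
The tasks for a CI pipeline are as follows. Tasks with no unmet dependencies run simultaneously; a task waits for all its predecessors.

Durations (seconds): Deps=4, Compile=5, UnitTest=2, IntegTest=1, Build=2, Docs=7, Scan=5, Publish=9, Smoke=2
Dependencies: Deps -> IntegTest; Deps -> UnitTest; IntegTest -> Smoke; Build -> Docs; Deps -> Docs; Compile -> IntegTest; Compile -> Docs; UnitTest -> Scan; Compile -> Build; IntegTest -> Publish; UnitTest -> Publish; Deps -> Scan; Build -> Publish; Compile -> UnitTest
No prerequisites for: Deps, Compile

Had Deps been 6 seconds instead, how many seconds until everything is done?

17

Critical path before the change: Compile→UnitTest→Publish = 5+2+9 = 16 giving 16 seconds.
The longest path through Deps is only 15 seconds, so Deps has float 1.
New critical path: Deps→UnitTest→Publish = 6+2+9 = 17 ⇒ 17 seconds.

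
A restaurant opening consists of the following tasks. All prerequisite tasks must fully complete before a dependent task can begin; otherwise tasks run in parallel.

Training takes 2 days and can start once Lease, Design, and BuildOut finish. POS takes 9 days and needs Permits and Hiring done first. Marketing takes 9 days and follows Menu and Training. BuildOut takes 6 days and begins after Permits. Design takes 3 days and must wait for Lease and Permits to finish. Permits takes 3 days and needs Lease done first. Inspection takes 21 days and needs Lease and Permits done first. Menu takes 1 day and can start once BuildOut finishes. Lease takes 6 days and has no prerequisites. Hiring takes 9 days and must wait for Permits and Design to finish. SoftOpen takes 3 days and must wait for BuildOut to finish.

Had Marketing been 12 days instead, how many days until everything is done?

As given, the longest chain is Lease→Permits→Design→Hiring→POS = 6+3+3+9+9 = 30, so the finish is 30 days.
The longest path through Marketing is only 26 days, so Marketing has float 4.
The critical path is still Lease→Permits→Design→Hiring→POS; finish is now 30 days.

30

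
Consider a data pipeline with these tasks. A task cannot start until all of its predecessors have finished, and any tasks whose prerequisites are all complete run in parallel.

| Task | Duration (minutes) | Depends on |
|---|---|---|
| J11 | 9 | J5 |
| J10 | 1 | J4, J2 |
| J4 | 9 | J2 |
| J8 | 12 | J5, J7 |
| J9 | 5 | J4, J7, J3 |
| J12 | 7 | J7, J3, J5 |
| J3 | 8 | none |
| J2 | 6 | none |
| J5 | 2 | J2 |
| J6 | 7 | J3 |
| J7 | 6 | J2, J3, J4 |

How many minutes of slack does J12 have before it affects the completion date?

5

Critical path: J2→J4→J7→J8 = 6+9+6+12 = 33, so the finish is 33 minutes.
J12 finishes as early as 28 and must finish by 33.
Float = 33 − 28 = 5.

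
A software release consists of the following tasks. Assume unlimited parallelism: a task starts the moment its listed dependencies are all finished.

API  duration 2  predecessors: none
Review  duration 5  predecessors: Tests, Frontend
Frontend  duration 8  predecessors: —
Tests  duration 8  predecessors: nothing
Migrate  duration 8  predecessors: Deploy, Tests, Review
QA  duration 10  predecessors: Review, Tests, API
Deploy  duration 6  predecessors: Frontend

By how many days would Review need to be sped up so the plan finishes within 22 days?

1

Current finish: 23 days; target: 22.
Review is on every critical path, so each day cut from Review cuts the finish by one (this holds down to a finish of 22).
Need 23 − 22 = 1 day off Review → Review becomes 4 days, finish becomes 22.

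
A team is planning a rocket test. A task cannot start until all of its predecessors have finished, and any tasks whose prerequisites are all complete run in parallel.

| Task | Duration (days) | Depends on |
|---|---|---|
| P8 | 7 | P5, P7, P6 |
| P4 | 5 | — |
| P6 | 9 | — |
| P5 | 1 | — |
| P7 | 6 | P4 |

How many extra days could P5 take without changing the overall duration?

10

P4→P7→P8 = 5+6+7 = 18 sets the makespan at 18 days.
Longest path through P5: 8 days (earliest finish 1, latest finish 11).
So P5 can slip 11 − 1 = 10 days.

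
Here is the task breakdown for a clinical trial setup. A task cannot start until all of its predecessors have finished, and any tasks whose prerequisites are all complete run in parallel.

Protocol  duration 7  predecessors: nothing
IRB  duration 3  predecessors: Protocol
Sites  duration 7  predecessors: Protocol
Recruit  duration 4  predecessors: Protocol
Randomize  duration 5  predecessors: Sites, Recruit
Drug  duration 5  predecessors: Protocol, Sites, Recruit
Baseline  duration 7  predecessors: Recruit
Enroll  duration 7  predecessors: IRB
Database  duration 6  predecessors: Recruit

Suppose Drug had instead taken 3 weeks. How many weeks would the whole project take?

19

Actual critical path: Protocol→Sites→Drug = 7+7+5 = 19 ⇒ 19 weeks.
Drug is on the critical path; changing it to 3 makes that path 17 weeks.
Now Protocol→Sites→Randomize = 7+7+5 = 19 is longest, so the finish becomes 19 weeks.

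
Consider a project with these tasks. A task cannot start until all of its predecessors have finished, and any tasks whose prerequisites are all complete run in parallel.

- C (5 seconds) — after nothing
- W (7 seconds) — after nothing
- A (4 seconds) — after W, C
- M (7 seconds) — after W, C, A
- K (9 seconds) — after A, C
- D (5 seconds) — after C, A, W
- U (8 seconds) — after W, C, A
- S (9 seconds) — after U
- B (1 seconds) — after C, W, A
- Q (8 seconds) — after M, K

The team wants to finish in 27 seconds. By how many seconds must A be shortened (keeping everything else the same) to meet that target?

1

Current finish: 28 seconds; target: 27.
A is on every critical path, so each second cut from A cuts the finish by one (this holds down to a finish of 25).
Need 28 − 27 = 1 second off A → A becomes 3 seconds, finish becomes 27.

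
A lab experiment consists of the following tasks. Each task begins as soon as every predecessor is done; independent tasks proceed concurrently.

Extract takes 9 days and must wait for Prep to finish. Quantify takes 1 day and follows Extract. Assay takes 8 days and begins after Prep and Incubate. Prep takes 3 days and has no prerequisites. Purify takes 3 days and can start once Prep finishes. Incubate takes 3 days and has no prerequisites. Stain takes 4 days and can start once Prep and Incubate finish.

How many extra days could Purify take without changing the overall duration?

7

The longest chain is Prep→Extract→Quantify = 3+9+1 = 13; overall finish 13 days.
Purify finishes as early as 6 and must finish by 13.
Slack of Purify = 10 − 3 = 7 days.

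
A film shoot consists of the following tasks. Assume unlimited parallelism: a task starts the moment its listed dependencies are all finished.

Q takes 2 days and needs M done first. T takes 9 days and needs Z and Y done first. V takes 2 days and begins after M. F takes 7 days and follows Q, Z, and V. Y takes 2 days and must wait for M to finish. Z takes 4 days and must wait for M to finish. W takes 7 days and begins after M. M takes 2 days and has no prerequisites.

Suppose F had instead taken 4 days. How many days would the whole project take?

Critical path before the change: M→Z→T = 2+4+9 = 15 giving 15 days.
F is off the critical path — its longest chain is 13 days, giving 2 of slack.
That remains the longest chain; total 15 days.

15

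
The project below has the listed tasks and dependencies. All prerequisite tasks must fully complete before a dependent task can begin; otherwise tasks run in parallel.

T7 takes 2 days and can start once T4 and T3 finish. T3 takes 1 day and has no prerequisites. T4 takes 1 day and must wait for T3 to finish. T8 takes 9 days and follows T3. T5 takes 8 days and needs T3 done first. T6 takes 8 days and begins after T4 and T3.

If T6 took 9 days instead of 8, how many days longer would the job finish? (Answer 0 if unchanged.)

1

Actual critical path: T3→T4→T6 = 1+1+8 = 10 ⇒ 10 days.
T6 is on the critical path; changing it to 9 makes that path 11 days.
The critical path is still T3→T4→T6; finish is now 11 days.
Change in finish: 11 − 10 = +1 days.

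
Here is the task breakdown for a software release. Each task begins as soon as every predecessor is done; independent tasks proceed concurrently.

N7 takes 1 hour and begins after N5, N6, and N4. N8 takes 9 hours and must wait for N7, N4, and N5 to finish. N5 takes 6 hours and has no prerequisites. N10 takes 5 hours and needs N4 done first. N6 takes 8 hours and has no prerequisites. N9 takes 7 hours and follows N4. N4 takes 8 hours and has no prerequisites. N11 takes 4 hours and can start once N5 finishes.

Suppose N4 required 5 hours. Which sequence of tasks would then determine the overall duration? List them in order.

N6, N7, N8

Critical path before the change: N4→N7→N8 = 8+1+9 = 18 giving 18 hours.
Since N4 is critical, the -3 change carries straight to that chain (now 15 hours).
The binding chain switches to N6→N7→N8 = 8+1+9 = 18; finish 18 hours.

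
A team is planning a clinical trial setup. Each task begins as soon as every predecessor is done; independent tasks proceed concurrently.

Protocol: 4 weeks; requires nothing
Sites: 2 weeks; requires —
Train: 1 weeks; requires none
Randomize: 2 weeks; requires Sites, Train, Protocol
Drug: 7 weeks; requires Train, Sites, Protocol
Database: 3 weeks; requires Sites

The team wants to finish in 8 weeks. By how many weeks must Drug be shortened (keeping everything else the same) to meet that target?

3

Current finish: 11 weeks; target: 8.
Drug is on every critical path, so each week cut from Drug cuts the finish by one (this holds down to a finish of 6).
Need 11 − 8 = 3 weeks off Drug → Drug becomes 4 weeks, finish becomes 8.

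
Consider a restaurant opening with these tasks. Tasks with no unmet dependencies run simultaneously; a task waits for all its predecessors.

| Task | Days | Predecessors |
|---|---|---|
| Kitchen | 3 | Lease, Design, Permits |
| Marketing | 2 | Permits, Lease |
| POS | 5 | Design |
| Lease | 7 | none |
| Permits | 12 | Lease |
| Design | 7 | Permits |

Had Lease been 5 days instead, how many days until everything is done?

Critical path before the change: Lease→Permits→Design→POS = 7+12+7+5 = 31 giving 31 days.
Since Lease is critical, the -2 change carries straight to that chain (now 29 days).
The critical path is still Lease→Permits→Design→POS; finish is now 29 days.

29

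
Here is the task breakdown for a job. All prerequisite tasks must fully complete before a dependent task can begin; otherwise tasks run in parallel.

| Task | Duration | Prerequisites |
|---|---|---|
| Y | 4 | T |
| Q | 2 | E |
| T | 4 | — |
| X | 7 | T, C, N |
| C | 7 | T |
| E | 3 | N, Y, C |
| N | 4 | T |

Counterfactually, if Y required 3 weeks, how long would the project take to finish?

The binding path is T→C→X = 4+7+7 = 18; finish at 18 weeks.
Y has 5 weeks of float (longest path through it is 13).
The critical path is still T→C→X; finish is now 18 weeks.

18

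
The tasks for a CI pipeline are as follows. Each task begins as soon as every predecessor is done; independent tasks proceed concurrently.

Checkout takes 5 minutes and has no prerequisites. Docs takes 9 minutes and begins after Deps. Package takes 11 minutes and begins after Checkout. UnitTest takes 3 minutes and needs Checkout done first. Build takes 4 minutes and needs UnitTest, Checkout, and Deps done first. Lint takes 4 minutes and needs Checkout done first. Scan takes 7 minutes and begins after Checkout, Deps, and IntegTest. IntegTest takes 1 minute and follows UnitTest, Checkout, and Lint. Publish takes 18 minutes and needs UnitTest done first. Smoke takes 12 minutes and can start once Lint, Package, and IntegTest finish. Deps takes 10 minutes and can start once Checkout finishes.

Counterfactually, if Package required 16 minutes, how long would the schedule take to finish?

33

The binding path is Checkout→Package→Smoke = 5+11+12 = 28; finish at 28 minutes.
Package lies on that path, so at 16 minutes the path becomes 33 minutes.
The critical path is still Checkout→Package→Smoke; finish is now 33 minutes.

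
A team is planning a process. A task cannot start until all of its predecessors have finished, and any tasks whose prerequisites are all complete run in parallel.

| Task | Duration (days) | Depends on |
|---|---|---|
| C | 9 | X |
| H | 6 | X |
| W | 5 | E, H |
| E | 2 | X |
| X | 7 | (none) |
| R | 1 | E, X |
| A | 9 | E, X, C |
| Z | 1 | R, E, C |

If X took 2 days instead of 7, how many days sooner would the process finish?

5

Actual critical path: X→C→A = 7+9+9 = 25 ⇒ 25 days.
Since X is critical, the -5 change carries straight to that chain (now 20 days).
No other chain overtakes it, so the finish is 20 days.
Change in finish: 20 − 25 = -5 days.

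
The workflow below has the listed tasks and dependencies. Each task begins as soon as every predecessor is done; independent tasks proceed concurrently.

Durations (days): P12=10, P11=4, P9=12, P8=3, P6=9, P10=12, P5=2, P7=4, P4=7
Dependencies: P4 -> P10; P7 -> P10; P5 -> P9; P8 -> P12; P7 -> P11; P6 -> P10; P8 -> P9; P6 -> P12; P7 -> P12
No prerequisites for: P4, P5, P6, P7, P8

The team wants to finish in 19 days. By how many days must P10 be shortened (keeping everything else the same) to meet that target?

Current finish: 21 days; target: 19.
P10 is on every critical path, so each day cut from P10 cuts the finish by one (this holds down to a finish of 19).
Need 21 − 19 = 2 days off P10 → P10 becomes 10 days, finish becomes 19.

2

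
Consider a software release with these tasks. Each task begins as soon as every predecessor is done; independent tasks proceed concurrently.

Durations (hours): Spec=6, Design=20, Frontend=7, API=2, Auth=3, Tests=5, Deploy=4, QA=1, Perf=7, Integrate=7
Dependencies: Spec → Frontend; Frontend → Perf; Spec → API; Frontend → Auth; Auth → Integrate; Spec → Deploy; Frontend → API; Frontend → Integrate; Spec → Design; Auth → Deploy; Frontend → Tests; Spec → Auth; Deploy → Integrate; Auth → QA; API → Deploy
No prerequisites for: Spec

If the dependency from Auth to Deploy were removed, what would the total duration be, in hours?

26

Before: longest chain Spec→Frontend→Auth→Deploy→Integrate = 6+7+3+4+7 = 27, finish 27.
Without Auth→Deploy, Deploy's earliest start moves from 16 to 15.
The longest chain is now Spec→Design = 6+20 = 26, so the software release takes 26 hours.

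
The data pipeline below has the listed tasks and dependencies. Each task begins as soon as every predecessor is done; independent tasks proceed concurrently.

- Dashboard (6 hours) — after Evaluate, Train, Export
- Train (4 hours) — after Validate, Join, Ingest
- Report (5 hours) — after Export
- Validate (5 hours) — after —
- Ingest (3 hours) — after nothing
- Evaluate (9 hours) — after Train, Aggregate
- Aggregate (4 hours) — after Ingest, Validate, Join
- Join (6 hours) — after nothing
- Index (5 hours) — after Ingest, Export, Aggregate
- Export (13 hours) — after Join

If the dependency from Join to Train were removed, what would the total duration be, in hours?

25

With the dependency in place, Join→Aggregate→Evaluate→Dashboard = 6+4+9+6 = 25 sets the finish at 25 hours.
Without Join→Train, Train's earliest start moves from 6 to 5.
The longest chain is now Join→Aggregate→Evaluate→Dashboard = 6+4+9+6 = 25, so the job takes 25 hours.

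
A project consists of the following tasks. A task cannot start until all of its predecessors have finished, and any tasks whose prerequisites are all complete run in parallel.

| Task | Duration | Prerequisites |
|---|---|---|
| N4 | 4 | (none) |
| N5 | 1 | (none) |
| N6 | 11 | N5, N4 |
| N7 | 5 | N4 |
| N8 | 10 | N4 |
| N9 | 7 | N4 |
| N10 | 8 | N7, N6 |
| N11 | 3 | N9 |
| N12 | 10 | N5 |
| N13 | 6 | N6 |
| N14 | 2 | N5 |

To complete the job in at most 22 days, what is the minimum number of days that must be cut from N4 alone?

1

Current finish: 23 days; target: 22.
N4 is on every critical path, so each day cut from N4 cuts the finish by one (this holds down to a finish of 20).
Need 23 − 22 = 1 day off N4 → N4 becomes 3 days, finish becomes 22.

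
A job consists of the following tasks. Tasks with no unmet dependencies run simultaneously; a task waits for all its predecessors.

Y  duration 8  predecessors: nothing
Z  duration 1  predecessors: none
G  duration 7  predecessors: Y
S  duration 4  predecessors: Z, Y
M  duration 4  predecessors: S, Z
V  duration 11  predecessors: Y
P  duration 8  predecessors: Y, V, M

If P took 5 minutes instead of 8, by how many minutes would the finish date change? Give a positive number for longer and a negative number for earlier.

The binding path is Y→V→P = 8+11+8 = 27; finish at 27 minutes.
P lies on that path, so at 5 minutes the path becomes 24 minutes.
No other chain overtakes it, so the finish is 24 minutes.
Change in finish: 24 − 27 = -3 minutes.

-3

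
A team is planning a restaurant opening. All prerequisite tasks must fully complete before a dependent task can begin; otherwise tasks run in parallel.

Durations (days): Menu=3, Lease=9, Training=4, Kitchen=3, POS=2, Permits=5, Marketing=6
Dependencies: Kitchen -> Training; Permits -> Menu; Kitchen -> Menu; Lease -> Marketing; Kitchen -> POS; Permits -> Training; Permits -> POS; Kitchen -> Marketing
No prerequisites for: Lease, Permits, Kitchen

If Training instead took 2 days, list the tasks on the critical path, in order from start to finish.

Lease, Marketing

Actual critical path: Lease→Marketing = 9+6 = 15 ⇒ 15 days.
Training is off the critical path — its longest chain is 9 days, giving 6 of slack.
The critical path is still Lease→Marketing; finish is now 15 days.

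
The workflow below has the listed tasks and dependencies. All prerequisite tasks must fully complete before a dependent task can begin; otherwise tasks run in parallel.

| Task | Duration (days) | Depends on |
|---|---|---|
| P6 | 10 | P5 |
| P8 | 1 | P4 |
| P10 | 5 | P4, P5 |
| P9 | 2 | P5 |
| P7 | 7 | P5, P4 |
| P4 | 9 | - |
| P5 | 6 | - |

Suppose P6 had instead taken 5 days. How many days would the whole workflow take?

16

Critical path before the change: P5→P6 = 6+10 = 16 giving 16 days.
P6 lies on that path, so at 5 days the path becomes 11 days.
The binding chain switches to P4→P7 = 9+7 = 16; finish 16 days.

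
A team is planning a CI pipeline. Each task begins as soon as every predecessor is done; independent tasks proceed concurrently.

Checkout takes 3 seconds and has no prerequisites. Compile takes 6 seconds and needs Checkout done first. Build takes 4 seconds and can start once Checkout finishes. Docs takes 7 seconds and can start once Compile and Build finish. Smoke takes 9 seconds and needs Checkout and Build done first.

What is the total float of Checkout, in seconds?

Checkout→Compile→Docs = 3+6+7 = 16 sets the makespan at 16 seconds.
The longest chain containing Checkout totals 16 seconds.
Float = 16 − 16 = 0.

0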